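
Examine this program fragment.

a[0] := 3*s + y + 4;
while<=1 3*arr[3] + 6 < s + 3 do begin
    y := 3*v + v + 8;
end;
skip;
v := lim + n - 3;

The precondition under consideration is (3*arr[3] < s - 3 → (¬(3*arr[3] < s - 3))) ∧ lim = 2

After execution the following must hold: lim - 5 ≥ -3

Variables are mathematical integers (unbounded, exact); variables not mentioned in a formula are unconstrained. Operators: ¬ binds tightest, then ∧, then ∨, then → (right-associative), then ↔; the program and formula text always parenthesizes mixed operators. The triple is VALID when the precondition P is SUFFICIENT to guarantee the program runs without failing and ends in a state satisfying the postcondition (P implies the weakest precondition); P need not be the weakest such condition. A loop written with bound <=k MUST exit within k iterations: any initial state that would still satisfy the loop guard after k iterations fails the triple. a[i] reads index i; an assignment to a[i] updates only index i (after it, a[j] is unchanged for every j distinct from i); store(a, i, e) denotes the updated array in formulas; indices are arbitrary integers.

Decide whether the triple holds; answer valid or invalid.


Working backward. After the program, the postcondition lim - 5 ≥ -3 must hold; in canonical form it is lim ≥ 2.
Before v := lim + n - 3: lim ≥ 2
Before skip: lim ≥ 2
Before the loop (bound <=1), unroll the exhaustion recursion (WP_0 = exit-now case; WP_j = one more guarded iteration, up to j = 1):
  WP_0: (¬(3*arr[3] < s - 3)) ∧ lim ≥ 2
  WP_1: (3*arr[3] < s - 3 → ((¬(3*arr[3] < s - 3)) ∧ lim ≥ 2)) ∧ ((¬(3*arr[3] < s - 3)) → lim ≥ 2)
So before the loop: (3*arr[3] < s - 3 → ((¬(3*arr[3] < s - 3)) ∧ lim ≥ 2)) ∧ ((¬(3*arr[3] < s - 3)) → lim ≥ 2)
Before a[0] := 3*s + y + 4: (3*arr[3] < s - 3 → ((¬(3*arr[3] < s - 3)) ∧ lim ≥ 2)) ∧ ((¬(3*arr[3] < s - 3)) → lim ≥ 2)
The weakest precondition is (3*arr[3] < s - 3 → ((¬(3*arr[3] < s - 3)) ∧ lim ≥ 2)) ∧ ((¬(3*arr[3] < s - 3)) → lim ≥ 2).
Check whether (3*arr[3] < s - 3 → (¬(3*arr[3] < s - 3))) ∧ lim = 2 implies it.
Every state satisfying the precondition satisfies the weakest precondition: the implication holds.
Answer: valid


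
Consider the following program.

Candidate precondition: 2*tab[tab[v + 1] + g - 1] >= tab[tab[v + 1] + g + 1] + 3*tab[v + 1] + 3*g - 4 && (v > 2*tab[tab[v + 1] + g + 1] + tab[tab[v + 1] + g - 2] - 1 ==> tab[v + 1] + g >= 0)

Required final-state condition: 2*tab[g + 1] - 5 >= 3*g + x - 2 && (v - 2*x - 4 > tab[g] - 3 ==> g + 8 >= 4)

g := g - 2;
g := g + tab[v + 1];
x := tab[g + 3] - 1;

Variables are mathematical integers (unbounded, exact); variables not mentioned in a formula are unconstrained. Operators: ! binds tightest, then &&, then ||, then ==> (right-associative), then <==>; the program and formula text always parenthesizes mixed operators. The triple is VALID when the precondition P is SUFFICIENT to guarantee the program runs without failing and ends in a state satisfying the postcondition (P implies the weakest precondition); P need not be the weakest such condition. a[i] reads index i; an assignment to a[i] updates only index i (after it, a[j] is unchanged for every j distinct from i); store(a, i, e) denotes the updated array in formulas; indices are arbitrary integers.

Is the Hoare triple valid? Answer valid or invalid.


Working backward. After the program, the postcondition 2*tab[g + 1] - 5 >= 3*g + x - 2 && (v - 2*x - 4 > tab[g] - 3 ==> g + 8 >= 4) must hold; in canonical form it is 2*tab[g + 1] >= 3*g + x + 3 && (v > tab[g] + 2*x + 1 ==> g >= -4).
Before x := tab[g + 3] - 1: 2*tab[g + 1] >= tab[g + 3] + 3*g + 2 && (v > 2*tab[g + 3] + tab[g] - 1 ==> g >= -4)
Before g := g + tab[v + 1]: 2*tab[tab[v + 1] + g + 1] >= tab[tab[v + 1] + g + 3] + 3*tab[v + 1] + 3*g + 2 && (v > 2*tab[tab[v + 1] + g + 3] + tab[tab[v + 1] + g] - 1 ==> tab[v + 1] + g >= -4)
Before g := g - 2: 2*tab[tab[v + 1] + g - 1] >= tab[tab[v + 1] + g + 1] + 3*tab[v + 1] + 3*g - 4 && (v > 2*tab[tab[v + 1] + g + 1] + tab[tab[v + 1] + g - 2] - 1 ==> tab[v + 1] + g >= -2)
The weakest precondition is 2*tab[tab[v + 1] + g - 1] >= tab[tab[v + 1] + g + 1] + 3*tab[v + 1] + 3*g - 4 && (v > 2*tab[tab[v + 1] + g + 1] + tab[tab[v + 1] + g - 2] - 1 ==> tab[v + 1] + g >= -2).
Check whether 2*tab[tab[v + 1] + g - 1] >= tab[tab[v + 1] + g + 1] + 3*tab[v + 1] + 3*g - 4 && (v > 2*tab[tab[v + 1] + g + 1] + tab[tab[v + 1] + g - 2] - 1 ==> tab[v + 1] + g >= 0) implies it.
Every state satisfying the precondition satisfies the weakest precondition: the implication holds.
Answer: valid


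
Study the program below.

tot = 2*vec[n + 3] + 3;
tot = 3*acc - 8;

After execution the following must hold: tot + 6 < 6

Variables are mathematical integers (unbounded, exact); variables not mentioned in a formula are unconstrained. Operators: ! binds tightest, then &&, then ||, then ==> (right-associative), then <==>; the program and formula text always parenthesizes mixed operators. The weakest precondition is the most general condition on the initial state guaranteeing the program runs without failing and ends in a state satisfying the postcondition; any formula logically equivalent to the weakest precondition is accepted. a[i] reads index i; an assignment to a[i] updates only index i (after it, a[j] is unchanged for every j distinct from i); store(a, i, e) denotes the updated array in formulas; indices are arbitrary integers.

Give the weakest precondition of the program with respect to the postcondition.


Working backward. After the program, the postcondition tot + 6 < 6 must hold; in canonical form it is tot < 0.
Before tot := 3*acc - 8: 3*acc < 8
Before tot := 2*vec[n + 3] + 3: 3*acc < 8
Answer: WP = 3*acc < 8


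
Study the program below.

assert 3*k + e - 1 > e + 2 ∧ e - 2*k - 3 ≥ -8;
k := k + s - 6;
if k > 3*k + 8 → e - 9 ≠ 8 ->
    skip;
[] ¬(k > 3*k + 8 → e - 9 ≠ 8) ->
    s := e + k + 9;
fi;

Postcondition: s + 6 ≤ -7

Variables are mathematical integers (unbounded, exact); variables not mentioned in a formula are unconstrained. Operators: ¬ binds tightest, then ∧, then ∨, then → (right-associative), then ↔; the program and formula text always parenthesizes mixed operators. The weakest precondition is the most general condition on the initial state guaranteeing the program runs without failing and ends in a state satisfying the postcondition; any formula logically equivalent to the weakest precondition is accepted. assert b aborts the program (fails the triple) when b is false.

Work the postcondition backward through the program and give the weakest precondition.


Working backward. After the program, the postcondition s + 6 ≤ -7 must hold; in canonical form it is s ≤ -13.
Then branch requires s ≤ -13; else branch requires e + k ≤ -22.
Before the if: ((2*k < -8 → e ≠ 17) → s ≤ -13) ∧ ((¬(2*k < -8 → e ≠ 17)) → e + k ≤ -22)
Before k := k + s - 6: ((2*k + 2*s < 4 → e ≠ 17) → s ≤ -13) ∧ ((¬(2*k + 2*s < 4 → e ≠ 17)) → e + k + s ≤ -16)
Before assert 3*k + e - 1 > e + 2 ∧ e - 2*k - 3 ≥ -8: 3*k > 3 ∧ e ≥ 2*k - 5 ∧ ((2*k + 2*s < 4 → e ≠ 17) → s ≤ -13) ∧ ((¬(2*k + 2*s < 4 → e ≠ 17)) → e + k + s ≤ -16)
Answer: WP = 3*k > 3 ∧ e ≥ 2*k - 5 ∧ ((2*k + 2*s < 4 → e ≠ 17) → s ≤ -13) ∧ ((¬(2*k + 2*s < 4 → e ≠ 17)) → e + k + s ≤ -16)


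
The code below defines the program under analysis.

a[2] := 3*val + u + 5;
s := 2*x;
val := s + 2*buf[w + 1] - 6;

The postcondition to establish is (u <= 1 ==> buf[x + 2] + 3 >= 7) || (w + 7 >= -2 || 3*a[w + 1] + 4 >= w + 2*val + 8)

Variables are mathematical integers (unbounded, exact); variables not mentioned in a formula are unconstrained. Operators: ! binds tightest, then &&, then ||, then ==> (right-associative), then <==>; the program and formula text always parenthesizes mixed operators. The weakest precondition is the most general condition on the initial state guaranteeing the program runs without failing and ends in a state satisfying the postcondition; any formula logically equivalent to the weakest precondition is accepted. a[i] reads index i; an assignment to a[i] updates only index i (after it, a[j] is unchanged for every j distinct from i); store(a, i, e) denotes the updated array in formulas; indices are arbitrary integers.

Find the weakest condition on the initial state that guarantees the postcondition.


Working backward. After the program, the postcondition (u <= 1 ==> buf[x + 2] + 3 >= 7) || (w + 7 >= -2 || 3*a[w + 1] + 4 >= w + 2*val + 8) must hold; in canonical form it is (u <= 1 ==> buf[x + 2] >= 4) || w >= -9 || 3*a[w + 1] >= 2*val + w + 4.
Before val := s + 2*buf[w + 1] - 6: (u <= 1 ==> buf[x + 2] >= 4) || w >= -9 || 3*a[w + 1] >= 4*buf[w + 1] + 2*s + w - 8
Before s := 2*x: (u <= 1 ==> buf[x + 2] >= 4) || w >= -9 || 3*a[w + 1] >= 4*buf[w + 1] + w + 4*x - 8
Before a[2] := 3*val + u + 5: (u <= 1 ==> buf[x + 2] >= 4) || w >= -9 || 3*store(a, 2, u + 3*val + 5)[w + 1] >= 4*buf[w + 1] + w + 4*x - 8
Answer: WP = (u <= 1 ==> buf[x + 2] >= 4) || w >= -9 || 3*store(a, 2, u + 3*val + 5)[w + 1] >= 4*buf[w + 1] + w + 4*x - 8


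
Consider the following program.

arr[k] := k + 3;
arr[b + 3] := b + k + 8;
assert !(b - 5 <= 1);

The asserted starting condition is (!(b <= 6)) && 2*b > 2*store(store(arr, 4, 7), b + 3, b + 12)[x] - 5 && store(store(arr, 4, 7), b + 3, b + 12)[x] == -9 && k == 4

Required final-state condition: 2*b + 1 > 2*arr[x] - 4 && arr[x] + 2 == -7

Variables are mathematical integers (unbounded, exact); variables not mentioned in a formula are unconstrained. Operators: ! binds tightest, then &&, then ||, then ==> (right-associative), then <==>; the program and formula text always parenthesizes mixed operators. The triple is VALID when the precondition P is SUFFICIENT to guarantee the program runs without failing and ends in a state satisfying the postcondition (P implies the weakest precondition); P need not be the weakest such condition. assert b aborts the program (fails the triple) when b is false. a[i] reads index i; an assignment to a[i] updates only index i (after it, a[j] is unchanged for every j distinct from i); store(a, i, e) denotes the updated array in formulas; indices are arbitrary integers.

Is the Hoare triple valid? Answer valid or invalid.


Working backward. After the program, the postcondition 2*b + 1 > 2*arr[x] - 4 && arr[x] + 2 == -7 must hold; in canonical form it is 2*b > 2*arr[x] - 5 && arr[x] == -9.
Before assert !(b - 5 <= 1): (!(b <= 6)) && 2*b > 2*arr[x] - 5 && arr[x] == -9
Before arr[b + 3] := b + k + 8: (!(b <= 6)) && 2*b > 2*store(arr, b + 3, b + k + 8)[x] - 5 && store(arr, b + 3, b + k + 8)[x] == -9
Before arr[k] := k + 3: (!(b <= 6)) && 2*b > 2*store(store(arr, k, k + 3), b + 3, b + k + 8)[x] - 5 && store(store(arr, k, k + 3), b + 3, b + k + 8)[x] == -9
The weakest precondition is (!(b <= 6)) && 2*b > 2*store(store(arr, k, k + 3), b + 3, b + k + 8)[x] - 5 && store(store(arr, k, k + 3), b + 3, b + k + 8)[x] == -9.
Check whether (!(b <= 6)) && 2*b > 2*store(store(arr, 4, 7), b + 3, b + 12)[x] - 5 && store(store(arr, 4, 7), b + 3, b + 12)[x] == -9 && k == 4 implies it.
Every state satisfying the precondition satisfies the weakest precondition: the implication holds.
Answer: valid


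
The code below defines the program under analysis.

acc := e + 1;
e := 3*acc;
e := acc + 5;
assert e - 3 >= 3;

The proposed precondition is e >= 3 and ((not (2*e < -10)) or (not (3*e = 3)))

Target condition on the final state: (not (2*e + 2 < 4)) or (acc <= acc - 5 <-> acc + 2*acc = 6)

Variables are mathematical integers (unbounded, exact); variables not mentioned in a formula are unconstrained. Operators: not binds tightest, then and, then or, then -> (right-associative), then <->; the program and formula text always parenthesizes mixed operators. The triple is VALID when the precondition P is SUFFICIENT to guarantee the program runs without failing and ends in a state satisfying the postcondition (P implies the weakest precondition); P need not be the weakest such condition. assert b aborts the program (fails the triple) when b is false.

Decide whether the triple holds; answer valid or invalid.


Working backward. After the program, the postcondition (not (2*e + 2 < 4)) or (acc <= acc - 5 <-> acc + 2*acc = 6) must hold; in canonical form it is (not (2*e < 2)) or (not (3*acc = 6)).
Before assert e - 3 >= 3: e >= 6 and ((not (2*e < 2)) or (not (3*acc = 6)))
Before e := acc + 5: acc >= 1 and ((not (2*acc < -8)) or (not (3*acc = 6)))
Before e := 3*acc: acc >= 1 and ((not (2*acc < -8)) or (not (3*acc = 6)))
Before acc := e + 1: e >= 0 and ((not (2*e < -10)) or (not (3*e = 3)))
The weakest precondition is e >= 0 and ((not (2*e < -10)) or (not (3*e = 3))).
Check whether e >= 3 and ((not (2*e < -10)) or (not (3*e = 3))) implies it.
Every state satisfying the precondition satisfies the weakest precondition: the implication holds.
Answer: valid


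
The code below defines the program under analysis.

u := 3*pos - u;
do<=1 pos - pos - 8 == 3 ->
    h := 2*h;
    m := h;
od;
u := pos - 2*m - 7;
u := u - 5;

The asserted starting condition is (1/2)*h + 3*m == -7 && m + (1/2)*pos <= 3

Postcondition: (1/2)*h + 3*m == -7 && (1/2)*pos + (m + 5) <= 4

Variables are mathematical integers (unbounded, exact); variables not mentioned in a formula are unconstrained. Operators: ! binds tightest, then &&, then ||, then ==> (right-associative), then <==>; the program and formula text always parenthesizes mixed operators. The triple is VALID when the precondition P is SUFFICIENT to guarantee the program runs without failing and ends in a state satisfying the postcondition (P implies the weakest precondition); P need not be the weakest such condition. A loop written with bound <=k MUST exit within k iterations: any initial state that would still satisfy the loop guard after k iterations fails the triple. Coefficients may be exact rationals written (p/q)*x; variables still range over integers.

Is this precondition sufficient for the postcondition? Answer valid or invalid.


Working backward. After the program, the postcondition (1/2)*h + 3*m == -7 && (1/2)*pos + (m + 5) <= 4 must hold; in canonical form it is (1/2)*h + 3*m == -7 && m + (1/2)*pos <= -1.
Before u := u - 5: (1/2)*h + 3*m == -7 && m + (1/2)*pos <= -1
Before u := pos - 2*m - 7: (1/2)*h + 3*m == -7 && m + (1/2)*pos <= -1
Before the loop (bound <=1), unroll the exhaustion recursion (WP_0 = exit-now case; WP_j = one more guarded iteration, up to j = 1):
  WP_0: (1/2)*h + 3*m == -7 && m + (1/2)*pos <= -1
  WP_1: (1/2)*h + 3*m == -7 && m + (1/2)*pos <= -1
So before the loop: (1/2)*h + 3*m == -7 && m + (1/2)*pos <= -1
Before u := 3*pos - u: (1/2)*h + 3*m == -7 && m + (1/2)*pos <= -1
The weakest precondition is (1/2)*h + 3*m == -7 && m + (1/2)*pos <= -1.
Check whether (1/2)*h + 3*m == -7 && m + (1/2)*pos <= 3 implies it.
Countermodel: at the initial state h = -14, m = 0, pos = -1, the precondition holds but the weakest precondition fails.
Answer: invalid


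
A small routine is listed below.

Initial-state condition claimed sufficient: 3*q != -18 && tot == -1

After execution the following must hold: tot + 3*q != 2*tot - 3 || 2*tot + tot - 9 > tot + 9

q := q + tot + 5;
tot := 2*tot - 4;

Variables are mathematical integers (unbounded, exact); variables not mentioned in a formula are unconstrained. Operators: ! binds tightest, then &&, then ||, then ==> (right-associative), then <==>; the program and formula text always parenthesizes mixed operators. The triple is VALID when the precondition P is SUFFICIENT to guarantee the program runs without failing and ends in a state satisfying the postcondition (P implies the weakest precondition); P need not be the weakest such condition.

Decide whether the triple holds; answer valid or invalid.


Working backward. After the program, the postcondition tot + 3*q != 2*tot - 3 || 2*tot + tot - 9 > tot + 9 must hold; in canonical form it is 3*q != tot - 3 || 2*tot > 18.
Before tot := 2*tot - 4: 3*q != 2*tot - 7 || 4*tot > 26
Before q := q + tot + 5: 3*q + tot != -22 || 4*tot > 26
The weakest precondition is 3*q + tot != -22 || 4*tot > 26.
Check whether 3*q != -18 && tot == -1 implies it.
Countermodel: at the initial state q = -7, tot = -1, the precondition holds but the weakest precondition fails.
Answer: invalid


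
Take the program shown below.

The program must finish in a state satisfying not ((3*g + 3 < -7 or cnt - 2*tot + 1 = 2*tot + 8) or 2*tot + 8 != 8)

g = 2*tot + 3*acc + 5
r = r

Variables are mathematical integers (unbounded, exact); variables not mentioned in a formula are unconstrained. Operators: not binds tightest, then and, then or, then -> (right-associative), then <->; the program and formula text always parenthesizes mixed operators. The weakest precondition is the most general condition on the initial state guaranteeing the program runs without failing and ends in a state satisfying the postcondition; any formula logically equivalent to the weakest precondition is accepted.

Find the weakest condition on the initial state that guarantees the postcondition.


Working backward. After the program, the postcondition not ((3*g + 3 < -7 or cnt - 2*tot + 1 = 2*tot + 8) or 2*tot + 8 != 8) must hold; in canonical form it is not (3*g < -10 or cnt = 4*tot + 7 or 2*tot != 0).
Before r := r: not (3*g < -10 or cnt = 4*tot + 7 or 2*tot != 0)
Before g := 2*tot + 3*acc + 5: not (9*acc + 6*tot < -25 or cnt = 4*tot + 7 or 2*tot != 0)
Answer: WP = not (9*acc + 6*tot < -25 or cnt = 4*tot + 7 or 2*tot != 0)


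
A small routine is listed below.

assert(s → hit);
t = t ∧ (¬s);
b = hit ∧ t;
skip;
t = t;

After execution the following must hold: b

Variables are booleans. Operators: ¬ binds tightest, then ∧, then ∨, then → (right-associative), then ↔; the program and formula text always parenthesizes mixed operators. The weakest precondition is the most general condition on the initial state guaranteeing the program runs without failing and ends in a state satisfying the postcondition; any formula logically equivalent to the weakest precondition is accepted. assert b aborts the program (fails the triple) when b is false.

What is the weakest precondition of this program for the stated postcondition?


Working backward. After the program, b must hold.
Before t := t: b
Before skip: b
Before b := hit ∧ t: hit ∧ t
Before t := t ∧ (¬s): hit ∧ t ∧ (¬s)
Before assert s → hit: (s → hit) ∧ hit ∧ t ∧ (¬s)
Answer: WP = (s → hit) ∧ hit ∧ t ∧ (¬s)


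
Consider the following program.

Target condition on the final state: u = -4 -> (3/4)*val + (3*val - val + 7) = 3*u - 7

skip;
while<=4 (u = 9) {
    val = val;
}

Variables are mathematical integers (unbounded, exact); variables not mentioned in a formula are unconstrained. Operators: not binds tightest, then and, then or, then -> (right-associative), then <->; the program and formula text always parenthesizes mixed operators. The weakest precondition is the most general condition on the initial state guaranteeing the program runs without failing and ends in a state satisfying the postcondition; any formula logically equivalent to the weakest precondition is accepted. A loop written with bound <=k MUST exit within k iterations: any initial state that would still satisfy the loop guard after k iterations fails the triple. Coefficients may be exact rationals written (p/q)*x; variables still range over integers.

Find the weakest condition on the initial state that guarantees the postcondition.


Working backward. After the program, the postcondition u = -4 -> (3/4)*val + (3*val - val + 7) = 3*u - 7 must hold; in canonical form it is u = -4 -> (11/4)*val = 3*u - 14.
Before the loop (bound <=4), unroll the exhaustion recursion (WP_0 = exit-now case; WP_j = one more guarded iteration, up to j = 4):
  WP_0: (not (u = 9)) and (u = -4 -> (11/4)*val = 3*u - 14)
  WP_1: (u = 9 -> ((not (u = 9)) and (u = -4 -> (11/4)*val = 3*u - 14))) and ((not (u = 9)) -> (u = -4 -> (11/4)*val = 3*u - 14))
  WP_2: (u = 9 -> ((u = 9 -> ((not (u = 9)) and (u = -4 -> (11/4)*val = 3*u - 14))) and ((not (u = 9)) -> (u = -4 -> (11/4)*val = 3*u - 14)))) and ((not (u = 9)) -> (u = -4 -> (11/4)*val = 3*u - 14))
  WP_3: (u = 9 -> ((u = 9 -> ((u = 9 -> ((not (u = 9)) and (u = -4 -> (11/4)*val = 3*u - 14))) and ((not (u = 9)) -> (u = -4 -> (11/4)*val = 3*u - 14)))) and ((not (u = 9)) -> (u = -4 -> (11/4)*val = 3*u - 14)))) and ((not (u = 9)) -> (u = -4 -> (11/4)*val = 3*u - 14))
  WP_4: (u = 9 -> ((u = 9 -> ((u = 9 -> ((u = 9 -> ((not (u = 9)) and (u = -4 -> (11/4)*val = 3*u - 14))) and ((not (u = 9)) -> (u = -4 -> (11/4)*val = 3*u - 14)))) and ((not (u = 9)) -> (u = -4 -> (11/4)*val = 3*u - 14)))) and ((not (u = 9)) -> (u = -4 -> (11/4)*val = 3*u - 14)))) and ((not (u = 9)) -> (u = -4 -> (11/4)*val = 3*u - 14))
So before the loop: (u = 9 -> ((u = 9 -> ((u = 9 -> ((u = 9 -> ((not (u = 9)) and (u = -4 -> (11/4)*val = 3*u - 14))) and ((not (u = 9)) -> (u = -4 -> (11/4)*val = 3*u - 14)))) and ((not (u = 9)) -> (u = -4 -> (11/4)*val = 3*u - 14)))) and ((not (u = 9)) -> (u = -4 -> (11/4)*val = 3*u - 14)))) and ((not (u = 9)) -> (u = -4 -> (11/4)*val = 3*u - 14))
Before skip: (u = 9 -> ((u = 9 -> ((u = 9 -> ((u = 9 -> ((not (u = 9)) and (u = -4 -> (11/4)*val = 3*u - 14))) and ((not (u = 9)) -> (u = -4 -> (11/4)*val = 3*u - 14)))) and ((not (u = 9)) -> (u = -4 -> (11/4)*val = 3*u - 14)))) and ((not (u = 9)) -> (u = -4 -> (11/4)*val = 3*u - 14)))) and ((not (u = 9)) -> (u = -4 -> (11/4)*val = 3*u - 14))
Answer: WP = (u = 9 -> ((u = 9 -> ((u = 9 -> ((u = 9 -> ((not (u = 9)) and (u = -4 -> (11/4)*val = 3*u - 14))) and ((not (u = 9)) -> (u = -4 -> (11/4)*val = 3*u - 14)))) and ((not (u = 9)) -> (u = -4 -> (11/4)*val = 3*u - 14)))) and ((not (u = 9)) -> (u = -4 -> (11/4)*val = 3*u - 14)))) and ((not (u = 9)) -> (u = -4 -> (11/4)*val = 3*u - 14))


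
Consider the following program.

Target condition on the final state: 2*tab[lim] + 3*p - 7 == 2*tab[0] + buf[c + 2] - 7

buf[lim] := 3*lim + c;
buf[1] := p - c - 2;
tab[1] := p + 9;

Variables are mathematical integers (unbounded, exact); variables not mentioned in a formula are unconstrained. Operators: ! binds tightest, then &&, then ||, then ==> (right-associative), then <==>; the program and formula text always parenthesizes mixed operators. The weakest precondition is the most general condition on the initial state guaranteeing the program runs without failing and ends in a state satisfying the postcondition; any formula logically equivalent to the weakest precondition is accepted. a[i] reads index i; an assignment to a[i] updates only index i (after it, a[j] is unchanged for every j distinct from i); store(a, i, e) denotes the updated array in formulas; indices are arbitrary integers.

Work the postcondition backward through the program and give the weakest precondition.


Working backward. After the program, the postcondition 2*tab[lim] + 3*p - 7 == 2*tab[0] + buf[c + 2] - 7 must hold; in canonical form it is 2*tab[lim] + 3*p == buf[c + 2] + 2*tab[0].
Before tab[1] := p + 9: 2*store(tab, 1, p + 9)[lim] + 3*p == buf[c + 2] + 2*tab[0]
Before buf[1] := p - c - 2: 2*store(tab, 1, p + 9)[lim] + 3*p == 2*tab[0] + store(buf, 1, -c + p - 2)[c + 2]
Before buf[lim] := 3*lim + c: 2*store(tab, 1, p + 9)[lim] + 3*p == 2*tab[0] + store(store(buf, lim, c + 3*lim), 1, -c + p - 2)[c + 2]
Answer: WP = 2*store(tab, 1, p + 9)[lim] + 3*p == 2*tab[0] + store(store(buf, lim, c + 3*lim), 1, -c + p - 2)[c + 2]


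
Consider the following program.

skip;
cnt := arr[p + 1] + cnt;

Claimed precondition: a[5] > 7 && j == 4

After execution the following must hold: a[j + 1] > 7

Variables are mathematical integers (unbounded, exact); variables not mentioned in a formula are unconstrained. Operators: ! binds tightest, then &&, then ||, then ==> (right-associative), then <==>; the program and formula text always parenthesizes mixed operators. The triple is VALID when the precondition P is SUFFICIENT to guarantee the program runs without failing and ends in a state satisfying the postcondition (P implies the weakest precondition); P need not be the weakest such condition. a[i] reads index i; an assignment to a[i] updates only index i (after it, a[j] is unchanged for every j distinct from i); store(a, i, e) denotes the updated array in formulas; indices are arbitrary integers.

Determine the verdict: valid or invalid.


Working backward. After the program, a[j + 1] > 7 must hold.
Before cnt := arr[p + 1] + cnt: a[j + 1] > 7
Before skip: a[j + 1] > 7
The weakest precondition is a[j + 1] > 7.
Check whether a[5] > 7 && j == 4 implies it.
Every state satisfying the precondition satisfies the weakest precondition: the implication holds.
Answer: valid


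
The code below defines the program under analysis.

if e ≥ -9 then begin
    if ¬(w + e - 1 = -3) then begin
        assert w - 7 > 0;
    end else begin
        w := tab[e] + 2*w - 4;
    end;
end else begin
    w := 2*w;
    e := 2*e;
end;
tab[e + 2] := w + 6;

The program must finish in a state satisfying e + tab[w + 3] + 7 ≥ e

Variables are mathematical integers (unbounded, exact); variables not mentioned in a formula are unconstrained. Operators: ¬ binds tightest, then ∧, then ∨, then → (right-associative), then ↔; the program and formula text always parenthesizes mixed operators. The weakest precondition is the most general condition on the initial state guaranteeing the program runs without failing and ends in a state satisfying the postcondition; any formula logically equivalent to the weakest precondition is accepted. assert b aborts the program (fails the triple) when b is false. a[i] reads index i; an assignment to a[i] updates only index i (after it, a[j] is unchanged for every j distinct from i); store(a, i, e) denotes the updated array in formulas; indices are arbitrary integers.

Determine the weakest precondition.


Working backward. After the program, the postcondition e + tab[w + 3] + 7 ≥ e must hold; in canonical form it is tab[w + 3] ≥ -7.
Before tab[e + 2] := w + 6: store(tab, e + 2, w + 6)[w + 3] ≥ -7
Then branch requires ((¬(e + w = -2)) → (w > 7 ∧ store(tab, e + 2, w + 6)[w + 3] ≥ -7)) ∧ (e + w = -2 → store(tab, e + 2, tab[e] + 2*w + 2)[tab[e] + 2*w - 1] ≥ -7); else branch requires store(tab, 2*e + 2, 2*w + 6)[2*w + 3] ≥ -7.
Before the if: (e ≥ -9 → (((¬(e + w = -2)) → (w > 7 ∧ store(tab, e + 2, w + 6)[w + 3] ≥ -7)) ∧ (e + w = -2 → store(tab, e + 2, tab[e] + 2*w + 2)[tab[e] + 2*w - 1] ≥ -7))) ∧ ((¬(e ≥ -9)) → store(tab, 2*e + 2, 2*w + 6)[2*w + 3] ≥ -7)
Answer: WP = (e ≥ -9 → (((¬(e + w = -2)) → (w > 7 ∧ store(tab, e + 2, w + 6)[w + 3] ≥ -7)) ∧ (e + w = -2 → store(tab, e + 2, tab[e] + 2*w + 2)[tab[e] + 2*w - 1] ≥ -7))) ∧ ((¬(e ≥ -9)) → store(tab, 2*e + 2, 2*w + 6)[2*w + 3] ≥ -7)


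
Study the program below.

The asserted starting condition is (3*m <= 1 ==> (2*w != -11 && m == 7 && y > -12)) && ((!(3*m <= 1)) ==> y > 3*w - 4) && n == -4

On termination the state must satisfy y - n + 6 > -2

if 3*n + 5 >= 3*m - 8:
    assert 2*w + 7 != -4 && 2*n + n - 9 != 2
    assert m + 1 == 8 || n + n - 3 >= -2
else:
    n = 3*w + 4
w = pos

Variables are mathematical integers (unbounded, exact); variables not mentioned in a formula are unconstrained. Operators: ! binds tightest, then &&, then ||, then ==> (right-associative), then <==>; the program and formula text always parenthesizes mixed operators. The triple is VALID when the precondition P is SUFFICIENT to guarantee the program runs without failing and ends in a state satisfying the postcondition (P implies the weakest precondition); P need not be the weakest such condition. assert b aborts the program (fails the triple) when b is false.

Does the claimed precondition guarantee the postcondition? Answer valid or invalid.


Working backward. After the program, the postcondition y - n + 6 > -2 must hold; in canonical form it is y > n - 8.
Before w := pos: y > n - 8
Then branch requires 2*w != -11 && 3*n != 11 && (m == 7 || 2*n >= 1) && y > n - 8; else branch requires y > 3*w - 4.
Before the if: (3*n >= 3*m - 13 ==> (2*w != -11 && 3*n != 11 && (m == 7 || 2*n >= 1) && y > n - 8)) && ((!(3*n >= 3*m - 13)) ==> y > 3*w - 4)
The weakest precondition is (3*n >= 3*m - 13 ==> (2*w != -11 && 3*n != 11 && (m == 7 || 2*n >= 1) && y > n - 8)) && ((!(3*n >= 3*m - 13)) ==> y > 3*w - 4).
Check whether (3*m <= 1 ==> (2*w != -11 && m == 7 && y > -12)) && ((!(3*m <= 1)) ==> y > 3*w - 4) && n == -4 implies it.
Every state satisfying the precondition satisfies the weakest precondition: the implication holds.
Answer: valid


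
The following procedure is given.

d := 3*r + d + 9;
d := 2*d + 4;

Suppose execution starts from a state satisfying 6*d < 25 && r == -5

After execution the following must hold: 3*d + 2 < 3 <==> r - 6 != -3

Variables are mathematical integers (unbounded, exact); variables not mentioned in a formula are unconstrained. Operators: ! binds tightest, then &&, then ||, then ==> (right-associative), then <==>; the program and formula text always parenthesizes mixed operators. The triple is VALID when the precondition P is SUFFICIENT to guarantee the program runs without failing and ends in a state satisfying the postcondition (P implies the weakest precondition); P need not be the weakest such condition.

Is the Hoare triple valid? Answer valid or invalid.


Working backward. After the program, the postcondition 3*d + 2 < 3 <==> r - 6 != -3 must hold; in canonical form it is 3*d < 1 <==> r != 3.
Before d := 2*d + 4: 6*d < -11 <==> r != 3
Before d := 3*r + d + 9: 6*d + 18*r < -65 <==> r != 3
The weakest precondition is 6*d + 18*r < -65 <==> r != 3.
Check whether 6*d < 25 && r == -5 implies it.
Every state satisfying the precondition satisfies the weakest precondition: the implication holds.
Answer: valid


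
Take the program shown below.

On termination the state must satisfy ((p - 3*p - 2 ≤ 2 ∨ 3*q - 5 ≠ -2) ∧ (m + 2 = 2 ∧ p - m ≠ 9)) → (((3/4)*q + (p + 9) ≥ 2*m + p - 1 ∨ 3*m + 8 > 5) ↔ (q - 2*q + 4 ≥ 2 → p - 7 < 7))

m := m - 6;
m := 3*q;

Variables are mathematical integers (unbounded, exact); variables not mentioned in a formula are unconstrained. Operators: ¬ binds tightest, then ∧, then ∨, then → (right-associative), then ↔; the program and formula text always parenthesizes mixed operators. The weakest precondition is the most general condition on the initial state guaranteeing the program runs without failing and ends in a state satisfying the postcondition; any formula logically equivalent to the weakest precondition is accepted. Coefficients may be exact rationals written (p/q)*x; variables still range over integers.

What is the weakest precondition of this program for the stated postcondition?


Working backward. After the program, the postcondition ((p - 3*p - 2 ≤ 2 ∨ 3*q - 5 ≠ -2) ∧ (m + 2 = 2 ∧ p - m ≠ 9)) → (((3/4)*q + (p + 9) ≥ 2*m + p - 1 ∨ 3*m + 8 > 5) ↔ (q - 2*q + 4 ≥ 2 → p - 7 < 7)) must hold; in canonical form it is ((2*p ≥ -4 ∨ 3*q ≠ 3) ∧ m = 0 ∧ p ≠ m + 9) → (((3/4)*q ≥ 2*m - 10 ∨ 3*m > -3) ↔ (q ≤ 2 → p < 14)).
Before m := 3*q: ((2*p ≥ -4 ∨ 3*q ≠ 3) ∧ 3*q = 0 ∧ p ≠ 3*q + 9) → (((21/4)*q ≤ 10 ∨ 9*q > -3) ↔ (q ≤ 2 → p < 14))
Before m := m - 6: ((2*p ≥ -4 ∨ 3*q ≠ 3) ∧ 3*q = 0 ∧ p ≠ 3*q + 9) → (((21/4)*q ≤ 10 ∨ 9*q > -3) ↔ (q ≤ 2 → p < 14))
Answer: WP = ((2*p ≥ -4 ∨ 3*q ≠ 3) ∧ 3*q = 0 ∧ p ≠ 3*q + 9) → (((21/4)*q ≤ 10 ∨ 9*q > -3) ↔ (q ≤ 2 → p < 14))


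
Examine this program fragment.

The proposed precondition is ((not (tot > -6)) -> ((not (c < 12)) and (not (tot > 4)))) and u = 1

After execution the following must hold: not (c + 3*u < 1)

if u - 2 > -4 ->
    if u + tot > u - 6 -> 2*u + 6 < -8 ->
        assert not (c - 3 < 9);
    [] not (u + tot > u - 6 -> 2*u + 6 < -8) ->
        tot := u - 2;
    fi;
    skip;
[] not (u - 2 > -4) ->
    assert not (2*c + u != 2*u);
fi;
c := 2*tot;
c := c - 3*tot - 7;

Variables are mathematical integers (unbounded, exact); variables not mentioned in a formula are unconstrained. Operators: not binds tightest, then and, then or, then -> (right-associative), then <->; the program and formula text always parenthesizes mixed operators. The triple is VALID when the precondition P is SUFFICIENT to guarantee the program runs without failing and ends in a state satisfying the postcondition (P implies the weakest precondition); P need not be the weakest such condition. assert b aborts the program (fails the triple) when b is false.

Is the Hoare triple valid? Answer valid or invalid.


Working backward. After the program, not (c + 3*u < 1) must hold.
Before c := c - 3*tot - 7: not (c + 3*u < 3*tot + 8)
Before c := 2*tot: not (3*u < tot + 8)
Then branch requires ((tot > -6 -> 2*u < -14) -> ((not (c < 12)) and (not (3*u < tot + 8)))) and ((not (tot > -6 -> 2*u < -14)) -> (not (2*u < 6))); else branch requires (not (2*c != u)) and (not (3*u < tot + 8)).
Before the if: (u > -2 -> (((tot > -6 -> 2*u < -14) -> ((not (c < 12)) and (not (3*u < tot + 8)))) and ((not (tot > -6 -> 2*u < -14)) -> (not (2*u < 6))))) and ((not (u > -2)) -> ((not (2*c != u)) and (not (3*u < tot + 8))))
The weakest precondition is (u > -2 -> (((tot > -6 -> 2*u < -14) -> ((not (c < 12)) and (not (3*u < tot + 8)))) and ((not (tot > -6 -> 2*u < -14)) -> (not (2*u < 6))))) and ((not (u > -2)) -> ((not (2*c != u)) and (not (3*u < tot + 8)))).
Check whether ((not (tot > -6)) -> ((not (c < 12)) and (not (tot > 4)))) and u = 1 implies it.
Countermodel: at the initial state c = 12, tot = 5, u = 1, the precondition holds but the weakest precondition fails.
Answer: invalid


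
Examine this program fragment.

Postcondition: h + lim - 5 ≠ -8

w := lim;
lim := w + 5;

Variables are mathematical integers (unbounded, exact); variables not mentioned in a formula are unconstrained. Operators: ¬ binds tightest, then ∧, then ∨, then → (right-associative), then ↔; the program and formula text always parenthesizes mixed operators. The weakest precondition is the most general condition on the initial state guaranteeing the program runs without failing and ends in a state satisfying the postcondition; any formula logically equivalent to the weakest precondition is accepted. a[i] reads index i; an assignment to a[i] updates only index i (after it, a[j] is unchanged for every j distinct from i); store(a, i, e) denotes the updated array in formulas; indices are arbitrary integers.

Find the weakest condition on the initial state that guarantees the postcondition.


Working backward. After the program, the postcondition h + lim - 5 ≠ -8 must hold; in canonical form it is h + lim ≠ -3.
Before lim := w + 5: h + w ≠ -8
Before w := lim: h + lim ≠ -8
Answer: WP = h + lim ≠ -8


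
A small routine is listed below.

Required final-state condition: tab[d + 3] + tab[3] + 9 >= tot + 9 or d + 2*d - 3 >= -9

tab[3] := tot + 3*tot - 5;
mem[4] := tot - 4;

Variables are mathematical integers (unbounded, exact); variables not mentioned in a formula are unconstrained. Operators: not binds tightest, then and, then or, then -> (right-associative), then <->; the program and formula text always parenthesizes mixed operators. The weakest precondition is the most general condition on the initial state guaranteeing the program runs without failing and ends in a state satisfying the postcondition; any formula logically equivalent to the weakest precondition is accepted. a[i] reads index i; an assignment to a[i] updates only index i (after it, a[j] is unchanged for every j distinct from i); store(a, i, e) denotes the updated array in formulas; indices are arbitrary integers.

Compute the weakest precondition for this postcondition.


Working backward. After the program, the postcondition tab[d + 3] + tab[3] + 9 >= tot + 9 or d + 2*d - 3 >= -9 must hold; in canonical form it is tab[d + 3] + tab[3] >= tot or 3*d >= -6.
Before mem[4] := tot - 4: tab[d + 3] + tab[3] >= tot or 3*d >= -6
Before tab[3] := tot + 3*tot - 5: store(tab, 3, 4*tot - 5)[d + 3] + 3*tot >= 5 or 3*d >= -6
Answer: WP = store(tab, 3, 4*tot - 5)[d + 3] + 3*tot >= 5 or 3*d >= -6


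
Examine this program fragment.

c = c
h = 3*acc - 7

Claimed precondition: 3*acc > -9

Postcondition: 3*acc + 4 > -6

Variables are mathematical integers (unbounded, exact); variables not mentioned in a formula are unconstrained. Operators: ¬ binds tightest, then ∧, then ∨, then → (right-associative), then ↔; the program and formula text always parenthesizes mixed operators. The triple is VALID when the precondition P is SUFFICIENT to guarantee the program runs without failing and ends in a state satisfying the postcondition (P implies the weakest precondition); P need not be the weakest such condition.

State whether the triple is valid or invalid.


Working backward. After the program, the postcondition 3*acc + 4 > -6 must hold; in canonical form it is 3*acc > -10.
Before h := 3*acc - 7: 3*acc > -10
Before c := c: 3*acc > -10
The weakest precondition is 3*acc > -10.
Check whether 3*acc > -9 implies it.
Every state satisfying the precondition satisfies the weakest precondition: the implication holds.
Answer: valid


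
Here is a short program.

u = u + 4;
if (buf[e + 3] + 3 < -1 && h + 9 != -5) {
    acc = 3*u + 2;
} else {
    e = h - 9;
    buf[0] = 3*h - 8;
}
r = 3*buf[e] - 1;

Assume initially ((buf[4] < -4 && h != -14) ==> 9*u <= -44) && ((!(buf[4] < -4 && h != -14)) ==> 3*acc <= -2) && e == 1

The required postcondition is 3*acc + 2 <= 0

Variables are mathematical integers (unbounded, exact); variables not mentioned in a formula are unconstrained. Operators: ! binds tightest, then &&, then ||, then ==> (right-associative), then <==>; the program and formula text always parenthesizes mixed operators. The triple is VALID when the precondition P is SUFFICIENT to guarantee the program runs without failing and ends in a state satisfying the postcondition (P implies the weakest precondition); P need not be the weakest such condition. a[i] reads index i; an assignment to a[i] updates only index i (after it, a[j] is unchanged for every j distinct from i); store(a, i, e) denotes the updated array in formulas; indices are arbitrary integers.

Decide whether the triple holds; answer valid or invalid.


Working backward. After the program, the postcondition 3*acc + 2 <= 0 must hold; in canonical form it is 3*acc <= -2.
Before r := 3*buf[e] - 1: 3*acc <= -2
Then branch requires 9*u <= -8; else branch requires 3*acc <= -2.
Before the if: ((buf[e + 3] < -4 && h != -14) ==> 9*u <= -8) && ((!(buf[e + 3] < -4 && h != -14)) ==> 3*acc <= -2)
Before u := u + 4: ((buf[e + 3] < -4 && h != -14) ==> 9*u <= -44) && ((!(buf[e + 3] < -4 && h != -14)) ==> 3*acc <= -2)
The weakest precondition is ((buf[e + 3] < -4 && h != -14) ==> 9*u <= -44) && ((!(buf[e + 3] < -4 && h != -14)) ==> 3*acc <= -2).
Check whether ((buf[4] < -4 && h != -14) ==> 9*u <= -44) && ((!(buf[4] < -4 && h != -14)) ==> 3*acc <= -2) && e == 1 implies it.
Every state satisfying the precondition satisfies the weakest precondition: the implication holds.
Answer: valid


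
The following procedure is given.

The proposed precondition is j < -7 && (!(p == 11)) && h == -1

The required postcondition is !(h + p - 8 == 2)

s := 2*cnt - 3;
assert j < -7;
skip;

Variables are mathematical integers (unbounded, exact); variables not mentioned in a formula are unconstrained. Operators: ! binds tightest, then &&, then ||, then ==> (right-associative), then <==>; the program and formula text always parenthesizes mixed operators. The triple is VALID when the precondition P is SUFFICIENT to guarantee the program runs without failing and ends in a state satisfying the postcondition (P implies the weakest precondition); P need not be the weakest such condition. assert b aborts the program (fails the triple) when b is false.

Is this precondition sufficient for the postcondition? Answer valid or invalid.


Working backward. After the program, the postcondition !(h + p - 8 == 2) must hold; in canonical form it is !(h + p == 10).
Before skip: !(h + p == 10)
Before assert j < -7: j < -7 && (!(h + p == 10))
Before s := 2*cnt - 3: j < -7 && (!(h + p == 10))
The weakest precondition is j < -7 && (!(h + p == 10)).
Check whether j < -7 && (!(p == 11)) && h == -1 implies it.
Every state satisfying the precondition satisfies the weakest precondition: the implication holds.
Answer: valid
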